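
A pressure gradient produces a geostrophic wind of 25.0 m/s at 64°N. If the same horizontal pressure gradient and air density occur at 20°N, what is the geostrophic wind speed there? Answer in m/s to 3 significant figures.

With the same pressure gradient and density, V_g ∝ 1/f ∝ 1/sin φ.
V₂ = V₁ · sin φ₁ / sin φ₂ = 25.0 × sin 64° / sin 20°
V₂ = 25.0 × 0.8988/0.3420 = 65.7 m/s

65.7 m/s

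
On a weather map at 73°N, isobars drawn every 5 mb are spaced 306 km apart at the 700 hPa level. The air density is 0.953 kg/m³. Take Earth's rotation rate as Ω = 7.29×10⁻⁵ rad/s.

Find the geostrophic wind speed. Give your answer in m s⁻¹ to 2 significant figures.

Coriolis parameter at 73°N:
f = 2Ω sin φ = 2 × 7.29×10⁻⁵ × sin 73° = 1.39×10⁻⁴ s⁻¹
Pressure gradient: |∂P/∂n| = 500 Pa / 306000 m = 1.63×10⁻³ Pa/m
Geostrophic balance (pressure-gradient force = Coriolis force):
V_g = (1/(fρ)) |∂P/∂n| = 1.63×10⁻³ / (1.39×10⁻⁴ × 0.953) = 12.3 m/s

12 m s⁻¹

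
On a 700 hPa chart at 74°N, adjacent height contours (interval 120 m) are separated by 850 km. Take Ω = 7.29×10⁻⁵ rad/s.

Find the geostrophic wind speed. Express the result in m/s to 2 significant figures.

Coriolis parameter at 74°N:
f = 2Ω sin φ = 2 × 7.29×10⁻⁵ × sin 74° = 1.40×10⁻⁴ s⁻¹
Height gradient: |∂Z/∂n| = 120 m / 850000 m = 1.41×10⁻⁴
On a pressure surface, geostrophic balance gives V_g = (g/f)|∂Z/∂n|:
V_g = 9.81 × 1.41×10⁻⁴ / 1.40×10⁻⁴ = 9.88 m/s

9.9 m/s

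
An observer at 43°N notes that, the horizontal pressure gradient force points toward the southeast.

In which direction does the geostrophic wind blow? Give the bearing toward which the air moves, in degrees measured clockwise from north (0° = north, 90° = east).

The pressure-gradient force points toward the southeast (bearing 135°).
Geostrophic balance: in the Northern Hemisphere the Coriolis force deflects motion to the right, so the geostrophic wind blows 90° to the right of the pressure-gradient force (low pressure on the left).
Rotating 135° by 90° clockwise gives 225° — the wind blows toward the southwest.

225°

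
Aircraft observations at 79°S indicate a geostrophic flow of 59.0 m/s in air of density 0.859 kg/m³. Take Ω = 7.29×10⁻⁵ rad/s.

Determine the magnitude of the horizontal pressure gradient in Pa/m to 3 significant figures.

7.25×10⁻³ Pa/m

Coriolis parameter at 79°S:
f = 2Ω sin φ = 2 × 7.29×10⁻⁵ × sin 79° = 1.43×10⁻⁴ s⁻¹
Geostrophic balance rearranged: |∂P/∂n| = f ρ V_g
|∂P/∂n| = 1.43×10⁻⁴ × 0.859 × 59.0 = 7.25×10⁻³ Pa/m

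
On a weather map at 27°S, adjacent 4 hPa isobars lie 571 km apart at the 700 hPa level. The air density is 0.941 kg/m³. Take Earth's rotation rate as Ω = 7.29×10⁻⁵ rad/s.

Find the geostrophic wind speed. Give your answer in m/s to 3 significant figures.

11.2 m/s

Coriolis parameter at 27°S:
f = 2Ω sin φ = 2 × 7.29×10⁻⁵ × sin 27° = 6.62×10⁻⁵ s⁻¹
Pressure gradient: |∂P/∂n| = 400 Pa / 571000 m = 7.01×10⁻⁴ Pa/m
Geostrophic balance (pressure-gradient force = Coriolis force):
V_g = (1/(fρ)) |∂P/∂n| = 7.01×10⁻⁴ / (6.62×10⁻⁵ × 0.941) = 11.2 m/s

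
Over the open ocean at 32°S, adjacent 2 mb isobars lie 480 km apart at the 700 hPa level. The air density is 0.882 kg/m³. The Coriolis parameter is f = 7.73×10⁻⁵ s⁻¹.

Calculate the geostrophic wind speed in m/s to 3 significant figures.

Pressure gradient: |∂P/∂n| = 200 Pa / 480000 m = 4.17×10⁻⁴ Pa/m
Geostrophic balance (pressure-gradient force = Coriolis force):
V_g = (1/(fρ)) |∂P/∂n| = 4.17×10⁻⁴ / (7.73×10⁻⁵ × 0.882) = 6.11 m/s

6.11 m/s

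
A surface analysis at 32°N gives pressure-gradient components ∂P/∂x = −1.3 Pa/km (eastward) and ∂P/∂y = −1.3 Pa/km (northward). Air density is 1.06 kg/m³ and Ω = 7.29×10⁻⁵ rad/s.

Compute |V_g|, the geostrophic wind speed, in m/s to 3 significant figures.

Coriolis parameter at 32°N:
f = 2Ω sin φ = 2 × 7.29×10⁻⁵ × sin 32° = 7.73×10⁻⁵ s⁻¹
Component geostrophic relations (x east, y north):
u_g = −(1/(fρ)) ∂P/∂y,  v_g = (1/(fρ)) ∂P/∂x
u_g = −(−1.3×10⁻³)/(7.73×10⁻⁵ × 1.06) = 15.9 m/s;  v_g = (−1.3×10⁻³)/(7.73×10⁻⁵ × 1.06) = −15.9 m/s
|V_g| = √(u_g² + v_g²) = 22.4 m/s

22.4 m/s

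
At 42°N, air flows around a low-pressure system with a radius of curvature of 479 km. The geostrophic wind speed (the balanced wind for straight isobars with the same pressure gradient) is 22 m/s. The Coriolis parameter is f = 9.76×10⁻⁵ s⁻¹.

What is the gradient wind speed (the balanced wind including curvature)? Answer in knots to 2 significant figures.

32 knots

Around a low, centrifugal force acts outward with Coriolis, so pressure-gradient force balances both:
(1/ρ)|∂P/∂n| = fV + V²/R  →  V² + fR·V − fR·V_g = 0
With fR = 9.76×10⁻⁵ × 479×10³ m = 46.8 m/s:
V = [−fR + √((fR)² + 4 fR V_g)]/2 = [−46.8 + √(46.8² + 4×46.8×22)]/2 = 16.3 m/s
Subgeostrophic (V < V_g = 22 m/s), as expected around a low.
Converting: 16.3 m/s × 1.944 = 32 knots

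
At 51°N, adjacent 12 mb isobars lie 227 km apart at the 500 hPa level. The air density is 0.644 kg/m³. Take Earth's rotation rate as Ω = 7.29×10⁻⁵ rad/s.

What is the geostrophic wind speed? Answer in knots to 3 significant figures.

Coriolis parameter at 51°N:
f = 2Ω sin φ = 2 × 7.29×10⁻⁵ × sin 51° = 1.13×10⁻⁴ s⁻¹
Pressure gradient: |∂P/∂n| = 1200 Pa / 227000 m = 5.29×10⁻³ Pa/m
Geostrophic balance (pressure-gradient force = Coriolis force):
V_g = (1/(fρ)) |∂P/∂n| = 5.29×10⁻³ / (1.13×10⁻⁴ × 0.644) = 72.4 m/s
Converting: 72.4 m/s × 1.944 = 141 knots

141 knots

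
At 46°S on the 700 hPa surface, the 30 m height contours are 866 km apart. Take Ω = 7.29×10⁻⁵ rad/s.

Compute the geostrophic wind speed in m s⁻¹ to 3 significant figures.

3.24 m s⁻¹

Coriolis parameter at 46°S:
f = 2Ω sin φ = 2 × 7.29×10⁻⁵ × sin 46° = 1.05×10⁻⁴ s⁻¹
Height gradient: |∂Z/∂n| = 30 m / 866000 m = 3.46×10⁻⁵
On a pressure surface, geostrophic balance gives V_g = (g/f)|∂Z/∂n|:
V_g = 9.81 × 3.46×10⁻⁵ / 1.05×10⁻⁴ = 3.24 m/s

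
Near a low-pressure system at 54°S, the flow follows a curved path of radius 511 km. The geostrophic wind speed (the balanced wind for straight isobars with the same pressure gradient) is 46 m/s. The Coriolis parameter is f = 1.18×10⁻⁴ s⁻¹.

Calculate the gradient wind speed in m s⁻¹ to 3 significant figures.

30.5 m s⁻¹

Around a low, centrifugal force acts outward with Coriolis, so pressure-gradient force balances both:
(1/ρ)|∂P/∂n| = fV + V²/R  →  V² + fR·V − fR·V_g = 0
With fR = 1.18×10⁻⁴ × 511×10³ m = 60.3 m/s:
V = [−fR + √((fR)² + 4 fR V_g)]/2 = [−60.3 + √(60.3² + 4×60.3×46)]/2 = 30.5 m/s
Subgeostrophic (V < V_g = 46 m/s), as expected around a low.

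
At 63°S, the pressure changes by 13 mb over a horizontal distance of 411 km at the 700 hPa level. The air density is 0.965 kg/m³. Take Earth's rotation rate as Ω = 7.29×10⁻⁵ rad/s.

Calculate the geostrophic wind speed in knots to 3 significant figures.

49.0 knots

Coriolis parameter at 63°S:
f = 2Ω sin φ = 2 × 7.29×10⁻⁵ × sin 63° = 1.30×10⁻⁴ s⁻¹
Pressure gradient: |∂P/∂n| = 1300 Pa / 411000 m = 3.16×10⁻³ Pa/m
Geostrophic balance (pressure-gradient force = Coriolis force):
V_g = (1/(fρ)) |∂P/∂n| = 3.16×10⁻³ / (1.30×10⁻⁴ × 0.965) = 25.2 m/s
Converting: 25.2 m/s × 1.944 = 49.0 knots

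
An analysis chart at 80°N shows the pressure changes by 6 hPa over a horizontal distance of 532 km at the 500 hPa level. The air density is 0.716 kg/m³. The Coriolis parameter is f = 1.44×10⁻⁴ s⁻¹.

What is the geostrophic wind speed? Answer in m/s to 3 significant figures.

Pressure gradient: |∂P/∂n| = 600 Pa / 532000 m = 1.13×10⁻³ Pa/m
Geostrophic balance (pressure-gradient force = Coriolis force):
V_g = (1/(fρ)) |∂P/∂n| = 1.13×10⁻³ / (1.44×10⁻⁴ × 0.716) = 10.9 m/s

10.9 m/s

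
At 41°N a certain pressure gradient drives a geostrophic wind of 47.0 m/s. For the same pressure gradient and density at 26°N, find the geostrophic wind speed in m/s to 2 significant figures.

70 m/s

With the same pressure gradient and density, V_g ∝ 1/f ∝ 1/sin φ.
V₂ = V₁ · sin φ₁ / sin φ₂ = 47.0 × sin 41° / sin 26°
V₂ = 47.0 × 0.6561/0.4384 = 70 m/s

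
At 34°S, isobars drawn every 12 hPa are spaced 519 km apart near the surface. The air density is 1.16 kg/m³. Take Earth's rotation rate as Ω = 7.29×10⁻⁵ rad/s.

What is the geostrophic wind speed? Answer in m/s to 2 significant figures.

Coriolis parameter at 34°S:
f = 2Ω sin φ = 2 × 7.29×10⁻⁵ × sin 34° = 8.15×10⁻⁵ s⁻¹
Pressure gradient: |∂P/∂n| = 1200 Pa / 519000 m = 2.31×10⁻³ Pa/m
Geostrophic balance (pressure-gradient force = Coriolis force):
V_g = (1/(fρ)) |∂P/∂n| = 2.31×10⁻³ / (8.15×10⁻⁵ × 1.16) = 24.4 m/s

24 m/s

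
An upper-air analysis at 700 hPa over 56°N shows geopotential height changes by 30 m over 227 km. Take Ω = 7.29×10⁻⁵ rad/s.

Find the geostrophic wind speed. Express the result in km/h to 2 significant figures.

39 km/h

Coriolis parameter at 56°N:
f = 2Ω sin φ = 2 × 7.29×10⁻⁵ × sin 56° = 1.21×10⁻⁴ s⁻¹
Height gradient: |∂Z/∂n| = 30 m / 227000 m = 1.32×10⁻⁴
On a pressure surface, geostrophic balance gives V_g = (g/f)|∂Z/∂n|:
V_g = 9.81 × 1.32×10⁻⁴ / 1.21×10⁻⁴ = 10.7 m/s
Converting: 10.7 m/s × 3.6 = 39 km/h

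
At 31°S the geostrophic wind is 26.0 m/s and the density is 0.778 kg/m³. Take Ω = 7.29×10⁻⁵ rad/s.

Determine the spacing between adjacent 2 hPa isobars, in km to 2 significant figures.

130 km

Coriolis parameter at 31°S:
f = 2Ω sin φ = 2 × 7.29×10⁻⁵ × sin 31° = 7.51×10⁻⁵ s⁻¹
Geostrophic balance rearranged: |∂P/∂n| = f ρ V_g
|∂P/∂n| = 7.51×10⁻⁵ × 0.778 × 26.0 = 1.52×10⁻³ Pa/m
Isobar spacing: Δn = ΔP/|∂P/∂n| = 200 Pa / 1.52×10⁻³ Pa/m = 131668 m ≈ 130 km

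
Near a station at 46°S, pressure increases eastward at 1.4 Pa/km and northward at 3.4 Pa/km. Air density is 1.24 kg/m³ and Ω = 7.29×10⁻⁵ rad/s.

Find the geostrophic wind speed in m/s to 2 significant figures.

Coriolis parameter at 46°S:
f = 2Ω sin φ = 2 × 7.29×10⁻⁵ × sin 46° = 1.05×10⁻⁴ s⁻¹
In the Southern Hemisphere f is negative: f = −1.05×10⁻⁴ s⁻¹.
Component geostrophic relations (x east, y north):
u_g = −(1/(fρ)) ∂P/∂y,  v_g = (1/(fρ)) ∂P/∂x
u_g = −(3.4×10⁻³)/(−1.05×10⁻⁴ × 1.24) = 26.1 m/s;  v_g = (1.4×10⁻³)/(−1.05×10⁻⁴ × 1.24) = −10.8 m/s
|V_g| = √(u_g² + v_g²) = 28.3 m/s

28 m/s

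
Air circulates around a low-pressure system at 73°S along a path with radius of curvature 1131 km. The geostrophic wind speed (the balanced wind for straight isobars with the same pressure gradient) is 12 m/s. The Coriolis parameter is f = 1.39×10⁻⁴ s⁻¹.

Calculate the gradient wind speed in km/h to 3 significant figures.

40.3 km/h

Around a low, centrifugal force acts outward with Coriolis, so pressure-gradient force balances both:
(1/ρ)|∂P/∂n| = fV + V²/R  →  V² + fR·V − fR·V_g = 0
With fR = 1.39×10⁻⁴ × 1131×10³ m = 157 m/s:
V = [−fR + √((fR)² + 4 fR V_g)]/2 = [−157 + √(157² + 4×157×12)]/2 = 11.2 m/s
Subgeostrophic (V < V_g = 12 m/s), as expected around a low.
Converting: 11.2 m/s × 3.6 = 40.3 km/h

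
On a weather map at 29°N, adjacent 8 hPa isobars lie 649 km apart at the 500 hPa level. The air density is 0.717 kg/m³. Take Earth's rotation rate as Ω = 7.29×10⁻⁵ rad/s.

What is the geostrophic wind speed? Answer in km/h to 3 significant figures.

87.6 km/h

Coriolis parameter at 29°N:
f = 2Ω sin φ = 2 × 7.29×10⁻⁵ × sin 29° = 7.07×10⁻⁵ s⁻¹
Pressure gradient: |∂P/∂n| = 800 Pa / 649000 m = 1.23×10⁻³ Pa/m
Geostrophic balance (pressure-gradient force = Coriolis force):
V_g = (1/(fρ)) |∂P/∂n| = 1.23×10⁻³ / (7.07×10⁻⁵ × 0.717) = 24.3 m/s
Converting: 24.3 m/s × 3.6 = 87.6 km/h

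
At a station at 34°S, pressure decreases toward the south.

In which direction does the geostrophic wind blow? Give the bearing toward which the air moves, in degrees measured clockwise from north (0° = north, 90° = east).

The pressure-gradient force points toward the south (bearing 180°).
Geostrophic balance: in the Southern Hemisphere the Coriolis force deflects motion to the left, so the geostrophic wind blows 90° to the left of the pressure-gradient force (low pressure on the right).
Rotating 180° by 90° counterclockwise gives 090° — the wind blows toward the east.

090°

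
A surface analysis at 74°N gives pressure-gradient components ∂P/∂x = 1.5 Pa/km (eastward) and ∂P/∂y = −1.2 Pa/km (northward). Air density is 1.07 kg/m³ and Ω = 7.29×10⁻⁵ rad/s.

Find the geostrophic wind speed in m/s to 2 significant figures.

13 m/s

Coriolis parameter at 74°N:
f = 2Ω sin φ = 2 × 7.29×10⁻⁵ × sin 74° = 1.40×10⁻⁴ s⁻¹
Component geostrophic relations (x east, y north):
u_g = −(1/(fρ)) ∂P/∂y,  v_g = (1/(fρ)) ∂P/∂x
u_g = −(−1.2×10⁻³)/(1.40×10⁻⁴ × 1.07) = 8.00 m/s;  v_g = (1.5×10⁻³)/(1.40×10⁻⁴ × 1.07) = 10.0 m/s
|V_g| = √(u_g² + v_g²) = 12.8 m/s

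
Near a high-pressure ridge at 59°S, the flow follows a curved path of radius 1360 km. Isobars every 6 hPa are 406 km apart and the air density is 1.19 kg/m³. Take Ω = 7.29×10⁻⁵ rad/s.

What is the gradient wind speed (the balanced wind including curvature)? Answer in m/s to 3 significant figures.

Coriolis parameter at 59°S:
f = 2Ω sin φ = 2 × 7.29×10⁻⁵ × sin 59° = 1.25×10⁻⁴ s⁻¹
Pressure gradient: |∂P/∂n| = 600 Pa / 406000 m = 1.48×10⁻³ Pa/m
Geostrophic speed: V_g = |∂P/∂n|/(fρ) = 1.48×10⁻³/(1.25×10⁻⁴ × 1.19) = 9.94 m/s
Around a high, pressure-gradient force acts outward with centrifugal, so Coriolis balances both:
fV = (1/ρ)|∂P/∂n| + V²/R  →  V² − fR·V + fR·V_g = 0
With fR = 1.25×10⁻⁴ × 1360×10³ m = 170 m/s:
V = [fR − √((fR)² − 4 fR V_g)]/2 = [170 − √(170² − 4×170×9.94)]/2 = 10.6 m/s
Supergeostrophic (V > V_g = 9.94 m/s), as expected around a high.

10.6 m/s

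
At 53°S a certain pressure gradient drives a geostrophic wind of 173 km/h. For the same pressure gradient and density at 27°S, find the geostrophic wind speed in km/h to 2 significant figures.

With the same pressure gradient and density, V_g ∝ 1/f ∝ 1/sin φ.
V₂ = V₁ · sin φ₁ / sin φ₂ = 173 × sin 53° / sin 27°
V₂ = 173 × 0.7986/0.4540 = 300 km/h

300 km/h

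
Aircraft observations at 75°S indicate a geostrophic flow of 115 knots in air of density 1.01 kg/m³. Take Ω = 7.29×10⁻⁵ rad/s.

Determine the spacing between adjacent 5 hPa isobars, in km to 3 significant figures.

Coriolis parameter at 75°S:
f = 2Ω sin φ = 2 × 7.29×10⁻⁵ × sin 75° = 1.41×10⁻⁴ s⁻¹
Wind speed in SI: 115 knots = 59.2 m/s
Geostrophic balance rearranged: |∂P/∂n| = f ρ V_g
|∂P/∂n| = 1.41×10⁻⁴ × 1.01 × 59.2 = 8.42×10⁻³ Pa/m
Isobar spacing: Δn = ΔP/|∂P/∂n| = 500 Pa / 8.42×10⁻³ Pa/m = 59417 m ≈ 59.4 km

59.4 km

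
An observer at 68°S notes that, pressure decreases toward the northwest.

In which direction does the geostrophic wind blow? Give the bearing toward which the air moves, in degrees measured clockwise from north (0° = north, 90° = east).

The pressure-gradient force points toward the northwest (bearing 315°).
Geostrophic balance: in the Southern Hemisphere the Coriolis force deflects motion to the left, so the geostrophic wind blows 90° to the left of the pressure-gradient force (low pressure on the right).
Rotating 315° by 90° counterclockwise gives 225° — the wind blows toward the southwest.

225°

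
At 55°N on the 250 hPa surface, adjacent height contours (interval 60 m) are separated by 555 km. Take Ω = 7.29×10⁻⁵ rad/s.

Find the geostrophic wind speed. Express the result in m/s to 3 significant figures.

Coriolis parameter at 55°N:
f = 2Ω sin φ = 2 × 7.29×10⁻⁵ × sin 55° = 1.19×10⁻⁴ s⁻¹
Height gradient: |∂Z/∂n| = 60 m / 555000 m = 1.08×10⁻⁴
On a pressure surface, geostrophic balance gives V_g = (g/f)|∂Z/∂n|:
V_g = 9.81 × 1.08×10⁻⁴ / 1.19×10⁻⁴ = 8.88 m/s

8.88 m/s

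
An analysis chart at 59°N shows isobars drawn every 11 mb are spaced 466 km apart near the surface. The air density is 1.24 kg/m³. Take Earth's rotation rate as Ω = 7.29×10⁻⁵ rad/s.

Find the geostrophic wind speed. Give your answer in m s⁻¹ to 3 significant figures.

15.2 m s⁻¹

Coriolis parameter at 59°N:
f = 2Ω sin φ = 2 × 7.29×10⁻⁵ × sin 59° = 1.25×10⁻⁴ s⁻¹
Pressure gradient: |∂P/∂n| = 1100 Pa / 466000 m = 2.36×10⁻³ Pa/m
Geostrophic balance (pressure-gradient force = Coriolis force):
V_g = (1/(fρ)) |∂P/∂n| = 2.36×10⁻³ / (1.25×10⁻⁴ × 1.24) = 15.2 m/s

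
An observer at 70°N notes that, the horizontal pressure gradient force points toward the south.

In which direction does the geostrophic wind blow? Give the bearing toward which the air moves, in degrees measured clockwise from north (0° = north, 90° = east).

The pressure-gradient force points toward the south (bearing 180°).
Geostrophic balance: in the Northern Hemisphere the Coriolis force deflects motion to the right, so the geostrophic wind blows 90° to the right of the pressure-gradient force (low pressure on the left).
Rotating 180° by 90° clockwise gives 270° — the wind blows toward the west.

270°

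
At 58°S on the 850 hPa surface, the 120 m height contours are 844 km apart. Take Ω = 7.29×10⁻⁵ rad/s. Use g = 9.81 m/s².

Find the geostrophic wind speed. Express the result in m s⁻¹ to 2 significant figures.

11 m s⁻¹

Coriolis parameter at 58°S:
f = 2Ω sin φ = 2 × 7.29×10⁻⁵ × sin 58° = 1.24×10⁻⁴ s⁻¹
Height gradient: |∂Z/∂n| = 120 m / 844000 m = 1.42×10⁻⁴
On a pressure surface, geostrophic balance gives V_g = (g/f)|∂Z/∂n|:
V_g = 9.81 × 1.42×10⁻⁴ / 1.24×10⁻⁴ = 11.3 m/s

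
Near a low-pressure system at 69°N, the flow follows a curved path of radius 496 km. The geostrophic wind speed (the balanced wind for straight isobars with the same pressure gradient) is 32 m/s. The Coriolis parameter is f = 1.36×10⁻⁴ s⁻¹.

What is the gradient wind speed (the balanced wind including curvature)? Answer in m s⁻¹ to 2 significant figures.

Around a low, centrifugal force acts outward with Coriolis, so pressure-gradient force balances both:
(1/ρ)|∂P/∂n| = fV + V²/R  →  V² + fR·V − fR·V_g = 0
With fR = 1.36×10⁻⁴ × 496×10³ m = 67.5 m/s:
V = [−fR + √((fR)² + 4 fR V_g)]/2 = [−67.5 + √(67.5² + 4×67.5×32)]/2 = 23.7 m/s
Subgeostrophic (V < V_g = 32 m/s), as expected around a low.

24 m s⁻¹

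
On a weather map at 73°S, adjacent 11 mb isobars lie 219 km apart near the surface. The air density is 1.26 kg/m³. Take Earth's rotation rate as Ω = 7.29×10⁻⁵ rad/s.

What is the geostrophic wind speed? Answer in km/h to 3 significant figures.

Coriolis parameter at 73°S:
f = 2Ω sin φ = 2 × 7.29×10⁻⁵ × sin 73° = 1.39×10⁻⁴ s⁻¹
Pressure gradient: |∂P/∂n| = 1100 Pa / 219000 m = 5.02×10⁻³ Pa/m
Geostrophic balance (pressure-gradient force = Coriolis force):
V_g = (1/(fρ)) |∂P/∂n| = 5.02×10⁻³ / (1.39×10⁻⁴ × 1.26) = 28.6 m/s
Converting: 28.6 m/s × 3.6 = 103 km/h

103 km/h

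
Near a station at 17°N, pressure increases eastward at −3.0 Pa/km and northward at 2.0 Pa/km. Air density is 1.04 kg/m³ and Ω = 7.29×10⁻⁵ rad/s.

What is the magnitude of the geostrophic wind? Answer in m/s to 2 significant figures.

Coriolis parameter at 17°N:
f = 2Ω sin φ = 2 × 7.29×10⁻⁵ × sin 17° = 4.26×10⁻⁵ s⁻¹
Component geostrophic relations (x east, y north):
u_g = −(1/(fρ)) ∂P/∂y,  v_g = (1/(fρ)) ∂P/∂x
u_g = −(2.0×10⁻³)/(4.26×10⁻⁵ × 1.04) = −45.1 m/s;  v_g = (−3.0×10⁻³)/(4.26×10⁻⁵ × 1.04) = −67.7 m/s
|V_g| = √(u_g² + v_g²) = 81.3 m/s

81 m/s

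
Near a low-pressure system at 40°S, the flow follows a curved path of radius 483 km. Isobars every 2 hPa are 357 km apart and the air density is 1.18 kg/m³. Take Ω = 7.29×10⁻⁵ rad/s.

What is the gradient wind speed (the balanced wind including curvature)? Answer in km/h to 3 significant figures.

16.6 km/h

Coriolis parameter at 40°S:
f = 2Ω sin φ = 2 × 7.29×10⁻⁵ × sin 40° = 9.37×10⁻⁵ s⁻¹
Pressure gradient: |∂P/∂n| = 200 Pa / 357000 m = 5.60×10⁻⁴ Pa/m
Geostrophic speed: V_g = |∂P/∂n|/(fρ) = 5.60×10⁻⁴/(9.37×10⁻⁵ × 1.18) = 5.07 m/s
Around a low, centrifugal force acts outward with Coriolis, so pressure-gradient force balances both:
(1/ρ)|∂P/∂n| = fV + V²/R  →  V² + fR·V − fR·V_g = 0
With fR = 9.37×10⁻⁵ × 483×10³ m = 45.3 m/s:
V = [−fR + √((fR)² + 4 fR V_g)]/2 = [−45.3 + √(45.3² + 4×45.3×5.07)]/2 = 4.6 m/s
Subgeostrophic (V < V_g = 5.07 m/s), as expected around a low.
Converting: 4.6 m/s × 3.6 = 16.6 km/h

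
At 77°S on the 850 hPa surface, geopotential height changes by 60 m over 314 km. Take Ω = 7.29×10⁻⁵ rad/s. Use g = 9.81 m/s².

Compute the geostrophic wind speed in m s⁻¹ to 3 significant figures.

13.2 m s⁻¹

Coriolis parameter at 77°S:
f = 2Ω sin φ = 2 × 7.29×10⁻⁵ × sin 77° = 1.42×10⁻⁴ s⁻¹
Height gradient: |∂Z/∂n| = 60 m / 314000 m = 1.91×10⁻⁴
On a pressure surface, geostrophic balance gives V_g = (g/f)|∂Z/∂n|:
V_g = 9.81 × 1.91×10⁻⁴ / 1.42×10⁻⁴ = 13.2 m/s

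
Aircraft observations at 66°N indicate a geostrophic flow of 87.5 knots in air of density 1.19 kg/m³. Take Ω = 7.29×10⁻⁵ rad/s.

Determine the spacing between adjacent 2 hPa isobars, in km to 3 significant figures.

28.0 km

Coriolis parameter at 66°N:
f = 2Ω sin φ = 2 × 7.29×10⁻⁵ × sin 66° = 1.33×10⁻⁴ s⁻¹
Wind speed in SI: 87.5 knots = 45.0 m/s
Geostrophic balance rearranged: |∂P/∂n| = f ρ V_g
|∂P/∂n| = 1.33×10⁻⁴ × 1.19 × 45.0 = 7.13×10⁻³ Pa/m
Isobar spacing: Δn = ΔP/|∂P/∂n| = 200 Pa / 7.13×10⁻³ Pa/m = 28032 m ≈ 28.0 km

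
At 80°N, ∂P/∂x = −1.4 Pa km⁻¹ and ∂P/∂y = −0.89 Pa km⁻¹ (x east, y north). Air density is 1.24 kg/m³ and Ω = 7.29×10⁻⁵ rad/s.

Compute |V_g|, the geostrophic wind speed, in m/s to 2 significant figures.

Coriolis parameter at 80°N:
f = 2Ω sin φ = 2 × 7.29×10⁻⁵ × sin 80° = 1.44×10⁻⁴ s⁻¹
Component geostrophic relations (x east, y north):
u_g = −(1/(fρ)) ∂P/∂y,  v_g = (1/(fρ)) ∂P/∂x
u_g = −(−0.89×10⁻³)/(1.44×10⁻⁴ × 1.24) = 5.00 m/s;  v_g = (−1.4×10⁻³)/(1.44×10⁻⁴ × 1.24) = −7.86 m/s
|V_g| = √(u_g² + v_g²) = 9.32 m/s

9.3 m/s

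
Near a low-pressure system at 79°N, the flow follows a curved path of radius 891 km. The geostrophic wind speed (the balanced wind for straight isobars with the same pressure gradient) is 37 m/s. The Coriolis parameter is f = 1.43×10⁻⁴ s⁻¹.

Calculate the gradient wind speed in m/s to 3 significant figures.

Around a low, centrifugal force acts outward with Coriolis, so pressure-gradient force balances both:
(1/ρ)|∂P/∂n| = fV + V²/R  →  V² + fR·V − fR·V_g = 0
With fR = 1.43×10⁻⁴ × 891×10³ m = 127 m/s:
V = [−fR + √((fR)² + 4 fR V_g)]/2 = [−127 + √(127² + 4×127×37)]/2 = 30 m/s
Subgeostrophic (V < V_g = 37 m/s), as expected around a low.

30.0 m/s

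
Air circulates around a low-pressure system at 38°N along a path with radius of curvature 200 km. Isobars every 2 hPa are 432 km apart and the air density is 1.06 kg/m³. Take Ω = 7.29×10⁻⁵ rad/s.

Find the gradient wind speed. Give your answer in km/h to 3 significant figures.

14.3 km/h

Coriolis parameter at 38°N:
f = 2Ω sin φ = 2 × 7.29×10⁻⁵ × sin 38° = 8.98×10⁻⁵ s⁻¹
Pressure gradient: |∂P/∂n| = 200 Pa / 432000 m = 4.63×10⁻⁴ Pa/m
Geostrophic speed: V_g = |∂P/∂n|/(fρ) = 4.63×10⁻⁴/(8.98×10⁻⁵ × 1.06) = 4.87 m/s
Around a low, centrifugal force acts outward with Coriolis, so pressure-gradient force balances both:
(1/ρ)|∂P/∂n| = fV + V²/R  →  V² + fR·V − fR·V_g = 0
With fR = 8.98×10⁻⁵ × 200×10³ m = 18.0 m/s:
V = [−fR + √((fR)² + 4 fR V_g)]/2 = [−18.0 + √(18.0² + 4×18.0×4.87)]/2 = 3.98 m/s
Subgeostrophic (V < V_g = 4.87 m/s), as expected around a low.
Converting: 3.98 m/s × 3.6 = 14.3 km/h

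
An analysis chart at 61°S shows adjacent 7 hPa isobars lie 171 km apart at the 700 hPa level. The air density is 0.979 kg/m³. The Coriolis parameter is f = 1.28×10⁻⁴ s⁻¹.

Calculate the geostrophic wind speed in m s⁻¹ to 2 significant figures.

33 m s⁻¹

Pressure gradient: |∂P/∂n| = 700 Pa / 171000 m = 4.09×10⁻³ Pa/m
Geostrophic balance (pressure-gradient force = Coriolis force):
V_g = (1/(fρ)) |∂P/∂n| = 4.09×10⁻³ / (1.28×10⁻⁴ × 0.979) = 32.7 m/s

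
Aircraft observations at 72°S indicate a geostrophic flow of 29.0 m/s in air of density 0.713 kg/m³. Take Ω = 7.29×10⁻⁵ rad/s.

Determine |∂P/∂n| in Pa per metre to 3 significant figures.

2.87×10⁻³ Pa/m

Coriolis parameter at 72°S:
f = 2Ω sin φ = 2 × 7.29×10⁻⁵ × sin 72° = 1.39×10⁻⁴ s⁻¹
Geostrophic balance rearranged: |∂P/∂n| = f ρ V_g
|∂P/∂n| = 1.39×10⁻⁴ × 0.713 × 29.0 = 2.87×10⁻³ Pa/m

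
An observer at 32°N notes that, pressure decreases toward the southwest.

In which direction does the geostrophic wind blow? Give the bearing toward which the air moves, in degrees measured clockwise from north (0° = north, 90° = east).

The pressure-gradient force points toward the southwest (bearing 225°).
Geostrophic balance: in the Northern Hemisphere the Coriolis force deflects motion to the right, so the geostrophic wind blows 90° to the right of the pressure-gradient force (low pressure on the left).
Rotating 225° by 90° clockwise gives 315° — the wind blows toward the northwest.

315°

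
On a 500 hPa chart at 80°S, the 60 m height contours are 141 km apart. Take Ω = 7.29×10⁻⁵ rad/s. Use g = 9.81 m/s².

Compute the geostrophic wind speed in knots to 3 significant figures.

Coriolis parameter at 80°S:
f = 2Ω sin φ = 2 × 7.29×10⁻⁵ × sin 80° = 1.44×10⁻⁴ s⁻¹
Height gradient: |∂Z/∂n| = 60 m / 141000 m = 4.26×10⁻⁴
On a pressure surface, geostrophic balance gives V_g = (g/f)|∂Z/∂n|:
V_g = 9.81 × 4.26×10⁻⁴ / 1.44×10⁻⁴ = 29.1 m/s
Converting: 29.1 m/s × 1.944 = 56.5 knots

56.5 knots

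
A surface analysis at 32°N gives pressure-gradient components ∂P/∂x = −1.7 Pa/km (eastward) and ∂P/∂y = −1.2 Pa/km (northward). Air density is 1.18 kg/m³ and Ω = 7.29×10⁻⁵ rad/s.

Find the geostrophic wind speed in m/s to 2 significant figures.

Coriolis parameter at 32°N:
f = 2Ω sin φ = 2 × 7.29×10⁻⁵ × sin 32° = 7.73×10⁻⁵ s⁻¹
Component geostrophic relations (x east, y north):
u_g = −(1/(fρ)) ∂P/∂y,  v_g = (1/(fρ)) ∂P/∂x
u_g = −(−1.2×10⁻³)/(7.73×10⁻⁵ × 1.18) = 13.2 m/s;  v_g = (−1.7×10⁻³)/(7.73×10⁻⁵ × 1.18) = −18.6 m/s
|V_g| = √(u_g² + v_g²) = 22.8 m/s

23 m/s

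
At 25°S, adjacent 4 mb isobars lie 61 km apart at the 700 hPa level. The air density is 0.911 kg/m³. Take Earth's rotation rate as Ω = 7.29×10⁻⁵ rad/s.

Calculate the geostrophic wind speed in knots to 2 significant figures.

Coriolis parameter at 25°S:
f = 2Ω sin φ = 2 × 7.29×10⁻⁵ × sin 25° = 6.16×10⁻⁵ s⁻¹
Pressure gradient: |∂P/∂n| = 400 Pa / 61000 m = 6.56×10⁻³ Pa/m
Geostrophic balance (pressure-gradient force = Coriolis force):
V_g = (1/(fρ)) |∂P/∂n| = 6.56×10⁻³ / (6.16×10⁻⁵ × 0.911) = 117 m/s
Converting: 117 m/s × 1.944 = 230 knots

230 knots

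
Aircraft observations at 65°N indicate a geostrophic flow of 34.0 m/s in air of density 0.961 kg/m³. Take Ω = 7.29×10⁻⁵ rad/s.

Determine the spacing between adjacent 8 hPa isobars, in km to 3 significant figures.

185 km

Coriolis parameter at 65°N:
f = 2Ω sin φ = 2 × 7.29×10⁻⁵ × sin 65° = 1.32×10⁻⁴ s⁻¹
Geostrophic balance rearranged: |∂P/∂n| = f ρ V_g
|∂P/∂n| = 1.32×10⁻⁴ × 0.961 × 34.0 = 4.32×10⁻³ Pa/m
Isobar spacing: Δn = ΔP/|∂P/∂n| = 800 Pa / 4.32×10⁻³ Pa/m = 185291 m ≈ 185 km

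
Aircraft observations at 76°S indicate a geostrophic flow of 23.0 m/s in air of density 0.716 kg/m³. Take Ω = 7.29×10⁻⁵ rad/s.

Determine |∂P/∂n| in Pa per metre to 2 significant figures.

2.3×10⁻³ Pa/m

Coriolis parameter at 76°S:
f = 2Ω sin φ = 2 × 7.29×10⁻⁵ × sin 76° = 1.41×10⁻⁴ s⁻¹
Geostrophic balance rearranged: |∂P/∂n| = f ρ V_g
|∂P/∂n| = 1.41×10⁻⁴ × 0.716 × 23.0 = 2.33×10⁻³ Pa/m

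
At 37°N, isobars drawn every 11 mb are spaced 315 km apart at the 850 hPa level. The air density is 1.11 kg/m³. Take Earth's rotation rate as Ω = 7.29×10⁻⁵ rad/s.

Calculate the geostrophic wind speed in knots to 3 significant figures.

69.7 knots

Coriolis parameter at 37°N:
f = 2Ω sin φ = 2 × 7.29×10⁻⁵ × sin 37° = 8.77×10⁻⁵ s⁻¹
Pressure gradient: |∂P/∂n| = 1100 Pa / 315000 m = 3.49×10⁻³ Pa/m
Geostrophic balance (pressure-gradient force = Coriolis force):
V_g = (1/(fρ)) |∂P/∂n| = 3.49×10⁻³ / (8.77×10⁻⁵ × 1.11) = 35.9 m/s
Converting: 35.9 m/s × 1.944 = 69.7 knots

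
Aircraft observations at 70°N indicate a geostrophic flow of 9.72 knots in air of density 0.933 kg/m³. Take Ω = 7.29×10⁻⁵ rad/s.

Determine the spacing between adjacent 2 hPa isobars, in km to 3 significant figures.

313 km

Coriolis parameter at 70°N:
f = 2Ω sin φ = 2 × 7.29×10⁻⁵ × sin 70° = 1.37×10⁻⁴ s⁻¹
Wind speed in SI: 9.72 knots = 5.00 m/s
Geostrophic balance rearranged: |∂P/∂n| = f ρ V_g
|∂P/∂n| = 1.37×10⁻⁴ × 0.933 × 5.00 = 6.39×10⁻⁴ Pa/m
Isobar spacing: Δn = ΔP/|∂P/∂n| = 200 Pa / 6.39×10⁻⁴ Pa/m = 312896 m ≈ 313 km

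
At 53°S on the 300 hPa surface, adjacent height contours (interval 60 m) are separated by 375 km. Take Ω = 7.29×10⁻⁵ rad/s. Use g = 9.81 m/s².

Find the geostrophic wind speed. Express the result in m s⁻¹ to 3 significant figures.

13.5 m s⁻¹

Coriolis parameter at 53°S:
f = 2Ω sin φ = 2 × 7.29×10⁻⁵ × sin 53° = 1.16×10⁻⁴ s⁻¹
Height gradient: |∂Z/∂n| = 60 m / 375000 m = 1.60×10⁻⁴
On a pressure surface, geostrophic balance gives V_g = (g/f)|∂Z/∂n|:
V_g = 9.81 × 1.60×10⁻⁴ / 1.16×10⁻⁴ = 13.5 m/s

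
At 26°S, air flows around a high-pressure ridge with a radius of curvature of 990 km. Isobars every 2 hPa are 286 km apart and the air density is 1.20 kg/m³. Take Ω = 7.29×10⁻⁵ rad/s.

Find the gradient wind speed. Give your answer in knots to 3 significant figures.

21.5 knots

Coriolis parameter at 26°S:
f = 2Ω sin φ = 2 × 7.29×10⁻⁵ × sin 26° = 6.39×10⁻⁵ s⁻¹
Pressure gradient: |∂P/∂n| = 200 Pa / 286000 m = 6.99×10⁻⁴ Pa/m
Geostrophic speed: V_g = |∂P/∂n|/(fρ) = 6.99×10⁻⁴/(6.39×10⁻⁵ × 1.20) = 9.12 m/s
Around a high, pressure-gradient force acts outward with centrifugal, so Coriolis balances both:
fV = (1/ρ)|∂P/∂n| + V²/R  →  V² − fR·V + fR·V_g = 0
With fR = 6.39×10⁻⁵ × 990×10³ m = 63.3 m/s:
V = [fR − √((fR)² − 4 fR V_g)]/2 = [63.3 − √(63.3² − 4×63.3×9.12)]/2 = 11 m/s
Supergeostrophic (V > V_g = 9.12 m/s), as expected around a high.
Converting: 11 m/s × 1.944 = 21.5 knots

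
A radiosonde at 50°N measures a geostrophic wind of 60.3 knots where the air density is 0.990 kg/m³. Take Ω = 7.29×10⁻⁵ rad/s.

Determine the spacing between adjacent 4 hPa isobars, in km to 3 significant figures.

117 km

Coriolis parameter at 50°N:
f = 2Ω sin φ = 2 × 7.29×10⁻⁵ × sin 50° = 1.12×10⁻⁴ s⁻¹
Wind speed in SI: 60.3 knots = 31.0 m/s
Geostrophic balance rearranged: |∂P/∂n| = f ρ V_g
|∂P/∂n| = 1.12×10⁻⁴ × 0.990 × 31.0 = 3.43×10⁻³ Pa/m
Isobar spacing: Δn = ΔP/|∂P/∂n| = 400 Pa / 3.43×10⁻³ Pa/m = 116616 m ≈ 117 km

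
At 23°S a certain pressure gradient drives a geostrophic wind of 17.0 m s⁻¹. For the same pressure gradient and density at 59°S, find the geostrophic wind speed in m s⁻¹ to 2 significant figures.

With the same pressure gradient and density, V_g ∝ 1/f ∝ 1/sin φ.
V₂ = V₁ · sin φ₁ / sin φ₂ = 17.0 × sin 23° / sin 59°
V₂ = 17.0 × 0.3907/0.8572 = 7.7 m s⁻¹

7.7 m s⁻¹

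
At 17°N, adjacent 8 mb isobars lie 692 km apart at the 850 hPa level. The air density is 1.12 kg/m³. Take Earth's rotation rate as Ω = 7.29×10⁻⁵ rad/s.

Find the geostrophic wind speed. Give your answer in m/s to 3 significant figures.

Coriolis parameter at 17°N:
f = 2Ω sin φ = 2 × 7.29×10⁻⁵ × sin 17° = 4.26×10⁻⁵ s⁻¹
Pressure gradient: |∂P/∂n| = 800 Pa / 692000 m = 1.16×10⁻³ Pa/m
Geostrophic balance (pressure-gradient force = Coriolis force):
V_g = (1/(fρ)) |∂P/∂n| = 1.16×10⁻³ / (4.26×10⁻⁵ × 1.12) = 24.2 m/s

24.2 m/s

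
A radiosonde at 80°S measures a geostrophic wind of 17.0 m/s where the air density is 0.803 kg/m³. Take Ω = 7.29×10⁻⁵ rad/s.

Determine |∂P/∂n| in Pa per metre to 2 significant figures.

2.0×10⁻³ Pa/m

Coriolis parameter at 80°S:
f = 2Ω sin φ = 2 × 7.29×10⁻⁵ × sin 80° = 1.44×10⁻⁴ s⁻¹
Geostrophic balance rearranged: |∂P/∂n| = f ρ V_g
|∂P/∂n| = 1.44×10⁻⁴ × 0.803 × 17.0 = 1.96×10⁻³ Pa/m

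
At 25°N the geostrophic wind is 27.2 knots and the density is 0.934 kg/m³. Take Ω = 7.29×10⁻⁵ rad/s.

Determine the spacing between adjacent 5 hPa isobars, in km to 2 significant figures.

620 km

Coriolis parameter at 25°N:
f = 2Ω sin φ = 2 × 7.29×10⁻⁵ × sin 25° = 6.16×10⁻⁵ s⁻¹
Wind speed in SI: 27.2 knots = 14.0 m/s
Geostrophic balance rearranged: |∂P/∂n| = f ρ V_g
|∂P/∂n| = 6.16×10⁻⁵ × 0.934 × 14.0 = 8.05×10⁻⁴ Pa/m
Isobar spacing: Δn = ΔP/|∂P/∂n| = 500 Pa / 8.05×10⁻⁴ Pa/m = 620884 m ≈ 620 km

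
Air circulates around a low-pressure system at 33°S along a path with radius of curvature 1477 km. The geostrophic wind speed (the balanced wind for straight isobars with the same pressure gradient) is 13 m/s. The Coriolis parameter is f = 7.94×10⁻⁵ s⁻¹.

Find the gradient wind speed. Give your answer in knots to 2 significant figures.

23 knots

Around a low, centrifugal force acts outward with Coriolis, so pressure-gradient force balances both:
(1/ρ)|∂P/∂n| = fV + V²/R  →  V² + fR·V − fR·V_g = 0
With fR = 7.94×10⁻⁵ × 1477×10³ m = 117 m/s:
V = [−fR + √((fR)² + 4 fR V_g)]/2 = [−117 + √(117² + 4×117×13)]/2 = 11.8 m/s
Subgeostrophic (V < V_g = 13 m/s), as expected around a low.
Converting: 11.8 m/s × 1.944 = 23 knots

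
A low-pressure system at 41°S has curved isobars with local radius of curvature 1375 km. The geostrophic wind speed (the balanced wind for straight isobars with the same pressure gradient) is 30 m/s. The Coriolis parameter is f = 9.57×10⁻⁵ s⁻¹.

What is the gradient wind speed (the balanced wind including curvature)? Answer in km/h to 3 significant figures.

Around a low, centrifugal force acts outward with Coriolis, so pressure-gradient force balances both:
(1/ρ)|∂P/∂n| = fV + V²/R  →  V² + fR·V − fR·V_g = 0
With fR = 9.57×10⁻⁵ × 1375×10³ m = 132 m/s:
V = [−fR + √((fR)² + 4 fR V_g)]/2 = [−132 + √(132² + 4×132×30)]/2 = 25.2 m/s
Subgeostrophic (V < V_g = 30 m/s), as expected around a low.
Converting: 25.2 m/s × 3.6 = 90.7 km/h

90.7 km/h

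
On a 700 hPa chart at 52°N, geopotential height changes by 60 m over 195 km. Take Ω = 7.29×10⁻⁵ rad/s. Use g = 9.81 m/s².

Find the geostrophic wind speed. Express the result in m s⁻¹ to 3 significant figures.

26.3 m s⁻¹

Coriolis parameter at 52°N:
f = 2Ω sin φ = 2 × 7.29×10⁻⁵ × sin 52° = 1.15×10⁻⁴ s⁻¹
Height gradient: |∂Z/∂n| = 60 m / 195000 m = 3.08×10⁻⁴
On a pressure surface, geostrophic balance gives V_g = (g/f)|∂Z/∂n|:
V_g = 9.81 × 3.08×10⁻⁴ / 1.15×10⁻⁴ = 26.3 m/s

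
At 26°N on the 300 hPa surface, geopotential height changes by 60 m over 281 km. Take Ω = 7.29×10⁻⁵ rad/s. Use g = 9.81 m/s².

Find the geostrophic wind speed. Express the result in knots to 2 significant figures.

64 knots

Coriolis parameter at 26°N:
f = 2Ω sin φ = 2 × 7.29×10⁻⁵ × sin 26° = 6.39×10⁻⁵ s⁻¹
Height gradient: |∂Z/∂n| = 60 m / 281000 m = 2.14×10⁻⁴
On a pressure surface, geostrophic balance gives V_g = (g/f)|∂Z/∂n|:
V_g = 9.81 × 2.14×10⁻⁴ / 6.39×10⁻⁵ = 32.8 m/s
Converting: 32.8 m/s × 1.944 = 64 knots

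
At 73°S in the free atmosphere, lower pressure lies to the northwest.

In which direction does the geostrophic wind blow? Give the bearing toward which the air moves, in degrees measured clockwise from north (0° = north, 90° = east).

The pressure-gradient force points toward the northwest (bearing 315°).
Geostrophic balance: in the Southern Hemisphere the Coriolis force deflects motion to the left, so the geostrophic wind blows 90° to the left of the pressure-gradient force (low pressure on the right).
Rotating 315° by 90° counterclockwise gives 225° — the wind blows toward the southwest.

225°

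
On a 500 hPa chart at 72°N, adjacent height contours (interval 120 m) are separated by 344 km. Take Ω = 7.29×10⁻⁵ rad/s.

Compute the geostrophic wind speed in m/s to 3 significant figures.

24.7 m/s

Coriolis parameter at 72°N:
f = 2Ω sin φ = 2 × 7.29×10⁻⁵ × sin 72° = 1.39×10⁻⁴ s⁻¹
Height gradient: |∂Z/∂n| = 120 m / 344000 m = 3.49×10⁻⁴
On a pressure surface, geostrophic balance gives V_g = (g/f)|∂Z/∂n|:
V_g = 9.81 × 3.49×10⁻⁴ / 1.39×10⁻⁴ = 24.7 m/s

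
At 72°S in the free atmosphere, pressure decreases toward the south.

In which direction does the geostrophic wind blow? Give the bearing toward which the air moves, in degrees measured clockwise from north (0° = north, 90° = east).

The pressure-gradient force points toward the south (bearing 180°).
Geostrophic balance: in the Southern Hemisphere the Coriolis force deflects motion to the left, so the geostrophic wind blows 90° to the left of the pressure-gradient force (low pressure on the right).
Rotating 180° by 90° counterclockwise gives 090° — the wind blows toward the east.

090°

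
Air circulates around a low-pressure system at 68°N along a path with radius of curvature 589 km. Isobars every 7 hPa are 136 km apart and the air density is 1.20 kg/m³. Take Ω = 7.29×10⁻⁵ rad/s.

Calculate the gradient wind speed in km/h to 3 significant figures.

Coriolis parameter at 68°N:
f = 2Ω sin φ = 2 × 7.29×10⁻⁵ × sin 68° = 1.35×10⁻⁴ s⁻¹
Pressure gradient: |∂P/∂n| = 700 Pa / 136000 m = 5.15×10⁻³ Pa/m
Geostrophic speed: V_g = |∂P/∂n|/(fρ) = 5.15×10⁻³/(1.35×10⁻⁴ × 1.20) = 31.7 m/s
Around a low, centrifugal force acts outward with Coriolis, so pressure-gradient force balances both:
(1/ρ)|∂P/∂n| = fV + V²/R  →  V² + fR·V − fR·V_g = 0
With fR = 1.35×10⁻⁴ × 589×10³ m = 79.6 m/s:
V = [−fR + √((fR)² + 4 fR V_g)]/2 = [−79.6 + √(79.6² + 4×79.6×31.7)]/2 = 24.3 m/s
Subgeostrophic (V < V_g = 31.7 m/s), as expected around a low.
Converting: 24.3 m/s × 3.6 = 87.5 km/h

87.5 km/h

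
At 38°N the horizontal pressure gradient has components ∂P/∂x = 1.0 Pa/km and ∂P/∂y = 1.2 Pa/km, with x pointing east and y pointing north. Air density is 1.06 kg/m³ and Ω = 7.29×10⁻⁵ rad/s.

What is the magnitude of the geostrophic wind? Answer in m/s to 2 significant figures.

Coriolis parameter at 38°N:
f = 2Ω sin φ = 2 × 7.29×10⁻⁵ × sin 38° = 8.98×10⁻⁵ s⁻¹
Component geostrophic relations (x east, y north):
u_g = −(1/(fρ)) ∂P/∂y,  v_g = (1/(fρ)) ∂P/∂x
u_g = −(1.2×10⁻³)/(8.98×10⁻⁵ × 1.06) = −12.6 m/s;  v_g = (1.0×10⁻³)/(8.98×10⁻⁵ × 1.06) = 10.5 m/s
|V_g| = √(u_g² + v_g²) = 16.4 m/s

16 m/s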